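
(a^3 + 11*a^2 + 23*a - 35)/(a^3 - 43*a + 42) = (a + 5)/(a - 6)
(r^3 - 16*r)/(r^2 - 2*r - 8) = r*(r + 4)/(r + 2)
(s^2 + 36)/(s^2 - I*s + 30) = (s + 6*I)/(s + 5*I)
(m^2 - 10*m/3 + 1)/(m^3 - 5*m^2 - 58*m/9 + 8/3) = 3*(m - 3)/(3*m^2 - 14*m - 24)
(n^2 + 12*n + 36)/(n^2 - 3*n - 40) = (n^2 + 12*n + 36)/(n^2 - 3*n - 40)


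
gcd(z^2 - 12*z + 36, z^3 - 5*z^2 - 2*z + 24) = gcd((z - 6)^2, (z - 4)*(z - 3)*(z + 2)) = 1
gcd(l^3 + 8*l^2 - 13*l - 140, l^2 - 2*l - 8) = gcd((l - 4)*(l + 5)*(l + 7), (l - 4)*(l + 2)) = l - 4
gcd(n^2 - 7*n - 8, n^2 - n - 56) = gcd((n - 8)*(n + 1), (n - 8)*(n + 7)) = n - 8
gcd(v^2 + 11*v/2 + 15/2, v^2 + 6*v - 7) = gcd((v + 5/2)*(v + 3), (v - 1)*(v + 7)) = 1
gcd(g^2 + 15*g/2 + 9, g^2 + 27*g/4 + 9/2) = g + 6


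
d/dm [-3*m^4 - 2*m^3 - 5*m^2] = 2*m*(-6*m^2 - 3*m - 5)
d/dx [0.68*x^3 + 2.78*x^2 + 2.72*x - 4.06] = 2.04*x^2 + 5.56*x + 2.72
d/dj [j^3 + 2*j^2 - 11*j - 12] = 3*j^2 + 4*j - 11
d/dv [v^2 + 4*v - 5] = 2*v + 4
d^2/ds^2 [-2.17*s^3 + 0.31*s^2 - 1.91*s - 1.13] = 0.62 - 13.02*s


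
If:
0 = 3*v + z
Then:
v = -z/3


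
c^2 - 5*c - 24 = (c - 8)*(c + 3)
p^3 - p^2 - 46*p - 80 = (p - 8)*(p + 2)*(p + 5)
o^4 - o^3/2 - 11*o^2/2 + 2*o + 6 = (o - 2)*(o - 3/2)*(o + 1)*(o + 2)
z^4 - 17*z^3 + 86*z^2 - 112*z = z*(z - 8)*(z - 7)*(z - 2)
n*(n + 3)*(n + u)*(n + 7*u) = n^4 + 8*n^3*u + 3*n^3 + 7*n^2*u^2 + 24*n^2*u + 21*n*u^2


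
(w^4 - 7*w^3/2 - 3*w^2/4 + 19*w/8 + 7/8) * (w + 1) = w^5 - 5*w^4/2 - 17*w^3/4 + 13*w^2/8 + 13*w/4 + 7/8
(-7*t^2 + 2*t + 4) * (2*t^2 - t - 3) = -14*t^4 + 11*t^3 + 27*t^2 - 10*t - 12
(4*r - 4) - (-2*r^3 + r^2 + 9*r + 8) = 2*r^3 - r^2 - 5*r - 12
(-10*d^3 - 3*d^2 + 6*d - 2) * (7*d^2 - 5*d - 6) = -70*d^5 + 29*d^4 + 117*d^3 - 26*d^2 - 26*d + 12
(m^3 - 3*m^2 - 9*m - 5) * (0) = 0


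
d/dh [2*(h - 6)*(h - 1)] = 4*h - 14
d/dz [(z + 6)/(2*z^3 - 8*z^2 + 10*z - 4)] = (-z^2 - 8*z + 16)/(z^5 - 7*z^4 + 19*z^3 - 25*z^2 + 16*z - 4)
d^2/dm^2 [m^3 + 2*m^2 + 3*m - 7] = 6*m + 4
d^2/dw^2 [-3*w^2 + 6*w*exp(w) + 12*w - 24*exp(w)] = 6*w*exp(w) - 12*exp(w) - 6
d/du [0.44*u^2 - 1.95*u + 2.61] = 0.88*u - 1.95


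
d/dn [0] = 0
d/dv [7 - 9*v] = -9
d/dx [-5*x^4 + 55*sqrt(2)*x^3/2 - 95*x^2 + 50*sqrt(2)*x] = -20*x^3 + 165*sqrt(2)*x^2/2 - 190*x + 50*sqrt(2)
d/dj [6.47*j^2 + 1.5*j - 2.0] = 12.94*j + 1.5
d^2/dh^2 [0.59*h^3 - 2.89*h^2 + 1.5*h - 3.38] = 3.54*h - 5.78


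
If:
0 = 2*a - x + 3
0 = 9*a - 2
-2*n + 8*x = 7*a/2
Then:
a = 2/9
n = 241/18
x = 31/9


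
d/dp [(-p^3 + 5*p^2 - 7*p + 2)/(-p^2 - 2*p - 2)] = (p^4 + 4*p^3 - 11*p^2 - 16*p + 18)/(p^4 + 4*p^3 + 8*p^2 + 8*p + 4)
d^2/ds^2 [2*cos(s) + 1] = -2*cos(s)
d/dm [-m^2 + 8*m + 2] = 8 - 2*m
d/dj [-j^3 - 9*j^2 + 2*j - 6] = -3*j^2 - 18*j + 2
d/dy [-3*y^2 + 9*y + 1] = 9 - 6*y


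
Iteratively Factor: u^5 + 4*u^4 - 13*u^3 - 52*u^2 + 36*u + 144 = (u + 2)*(u^4 + 2*u^3 - 17*u^2 - 18*u + 72) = (u + 2)*(u + 3)*(u^3 - u^2 - 14*u + 24) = (u - 2)*(u + 2)*(u + 3)*(u^2 + u - 12) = (u - 2)*(u + 2)*(u + 3)*(u + 4)*(u - 3)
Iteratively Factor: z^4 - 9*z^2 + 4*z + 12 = (z + 1)*(z^3 - z^2 - 8*z + 12) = (z - 2)*(z + 1)*(z^2 + z - 6) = (z - 2)*(z + 1)*(z + 3)*(z - 2)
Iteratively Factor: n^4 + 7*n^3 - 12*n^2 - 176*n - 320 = (n + 4)*(n^3 + 3*n^2 - 24*n - 80) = (n + 4)^2*(n^2 - n - 20) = (n + 4)^3*(n - 5)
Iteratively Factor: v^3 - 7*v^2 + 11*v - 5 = (v - 1)*(v^2 - 6*v + 5) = (v - 5)*(v - 1)*(v - 1)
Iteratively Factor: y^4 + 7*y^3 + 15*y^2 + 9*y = (y)*(y^3 + 7*y^2 + 15*y + 9) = y*(y + 3)*(y^2 + 4*y + 3) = y*(y + 3)^2*(y + 1)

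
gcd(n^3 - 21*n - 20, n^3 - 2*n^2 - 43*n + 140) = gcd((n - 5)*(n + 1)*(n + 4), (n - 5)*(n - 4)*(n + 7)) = n - 5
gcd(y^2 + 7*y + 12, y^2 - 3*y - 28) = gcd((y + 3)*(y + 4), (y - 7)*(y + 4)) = y + 4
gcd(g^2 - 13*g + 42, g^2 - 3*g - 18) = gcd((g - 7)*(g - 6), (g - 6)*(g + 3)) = g - 6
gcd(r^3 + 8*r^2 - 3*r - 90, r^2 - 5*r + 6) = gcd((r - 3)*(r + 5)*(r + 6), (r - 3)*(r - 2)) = r - 3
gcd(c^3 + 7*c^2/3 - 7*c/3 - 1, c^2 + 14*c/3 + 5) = c + 3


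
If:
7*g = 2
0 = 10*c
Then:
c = 0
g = 2/7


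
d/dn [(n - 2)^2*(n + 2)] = (n - 2)*(3*n + 2)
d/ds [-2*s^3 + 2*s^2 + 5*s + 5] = -6*s^2 + 4*s + 5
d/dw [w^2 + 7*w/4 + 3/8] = 2*w + 7/4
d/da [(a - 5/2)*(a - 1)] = 2*a - 7/2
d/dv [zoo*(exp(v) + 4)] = zoo*exp(v)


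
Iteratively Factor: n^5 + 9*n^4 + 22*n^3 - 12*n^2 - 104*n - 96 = (n - 2)*(n^4 + 11*n^3 + 44*n^2 + 76*n + 48) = (n - 2)*(n + 2)*(n^3 + 9*n^2 + 26*n + 24) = (n - 2)*(n + 2)*(n + 3)*(n^2 + 6*n + 8) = (n - 2)*(n + 2)*(n + 3)*(n + 4)*(n + 2)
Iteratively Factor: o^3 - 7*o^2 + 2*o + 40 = (o + 2)*(o^2 - 9*o + 20) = (o - 5)*(o + 2)*(o - 4)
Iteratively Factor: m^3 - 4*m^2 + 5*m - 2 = (m - 1)*(m^2 - 3*m + 2) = (m - 1)^2*(m - 2)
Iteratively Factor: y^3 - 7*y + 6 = (y + 3)*(y^2 - 3*y + 2) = (y - 2)*(y + 3)*(y - 1)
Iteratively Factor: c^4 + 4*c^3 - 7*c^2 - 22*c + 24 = (c - 1)*(c^3 + 5*c^2 - 2*c - 24) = (c - 1)*(c + 3)*(c^2 + 2*c - 8) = (c - 2)*(c - 1)*(c + 3)*(c + 4)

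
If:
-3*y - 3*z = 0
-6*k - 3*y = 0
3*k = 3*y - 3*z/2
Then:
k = 0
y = 0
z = 0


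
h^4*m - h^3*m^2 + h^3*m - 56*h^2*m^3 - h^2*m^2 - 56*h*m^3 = h*(h - 8*m)*(h + 7*m)*(h*m + m)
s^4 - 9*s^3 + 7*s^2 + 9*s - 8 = (s - 8)*(s - 1)^2*(s + 1)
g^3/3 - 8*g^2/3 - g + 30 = (g/3 + 1)*(g - 6)*(g - 5)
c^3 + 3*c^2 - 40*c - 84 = (c - 6)*(c + 2)*(c + 7)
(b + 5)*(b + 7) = b^2 + 12*b + 35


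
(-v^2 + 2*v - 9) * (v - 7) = -v^3 + 9*v^2 - 23*v + 63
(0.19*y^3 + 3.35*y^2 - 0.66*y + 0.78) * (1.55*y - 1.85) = 0.2945*y^4 + 4.841*y^3 - 7.2205*y^2 + 2.43*y - 1.443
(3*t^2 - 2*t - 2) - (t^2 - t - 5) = 2*t^2 - t + 3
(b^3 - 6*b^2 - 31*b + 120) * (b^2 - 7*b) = b^5 - 13*b^4 + 11*b^3 + 337*b^2 - 840*b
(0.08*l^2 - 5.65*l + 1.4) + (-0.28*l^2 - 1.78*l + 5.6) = -0.2*l^2 - 7.43*l + 7.0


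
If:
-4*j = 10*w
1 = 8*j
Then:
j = 1/8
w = -1/20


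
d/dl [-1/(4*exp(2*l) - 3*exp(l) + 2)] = (8*exp(l) - 3)*exp(l)/(4*exp(2*l) - 3*exp(l) + 2)^2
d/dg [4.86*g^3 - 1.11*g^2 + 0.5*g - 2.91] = 14.58*g^2 - 2.22*g + 0.5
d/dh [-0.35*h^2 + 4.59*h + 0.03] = 4.59 - 0.7*h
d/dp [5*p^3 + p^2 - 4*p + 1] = 15*p^2 + 2*p - 4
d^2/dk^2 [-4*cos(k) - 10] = 4*cos(k)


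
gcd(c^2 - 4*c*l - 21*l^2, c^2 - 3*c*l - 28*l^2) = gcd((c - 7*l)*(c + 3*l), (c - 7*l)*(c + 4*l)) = c - 7*l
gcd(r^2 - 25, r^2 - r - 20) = r - 5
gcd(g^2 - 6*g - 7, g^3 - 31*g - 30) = g + 1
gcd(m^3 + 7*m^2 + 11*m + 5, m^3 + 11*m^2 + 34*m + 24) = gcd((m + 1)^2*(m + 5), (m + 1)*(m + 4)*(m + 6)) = m + 1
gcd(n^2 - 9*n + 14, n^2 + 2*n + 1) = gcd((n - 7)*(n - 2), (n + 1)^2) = 1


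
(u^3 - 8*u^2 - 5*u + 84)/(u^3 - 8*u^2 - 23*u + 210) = (u^2 - u - 12)/(u^2 - u - 30)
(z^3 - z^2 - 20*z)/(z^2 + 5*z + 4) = z*(z - 5)/(z + 1)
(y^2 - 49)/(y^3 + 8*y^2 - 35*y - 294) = (y - 7)/(y^2 + y - 42)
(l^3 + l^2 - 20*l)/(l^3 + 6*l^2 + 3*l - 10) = l*(l - 4)/(l^2 + l - 2)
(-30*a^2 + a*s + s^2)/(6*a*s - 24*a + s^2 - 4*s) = (-5*a + s)/(s - 4)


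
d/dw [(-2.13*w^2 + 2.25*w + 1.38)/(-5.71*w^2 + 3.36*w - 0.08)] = (5.6907*w^2 + 16.1004*w - 4.8168)/(32.6041*w^4 - 38.3712*w^3 + 12.2032*w^2 - 0.5376*w + 0.0064)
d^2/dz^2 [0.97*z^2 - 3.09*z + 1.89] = 1.94000000000000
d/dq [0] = 0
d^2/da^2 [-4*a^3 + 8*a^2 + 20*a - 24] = 16 - 24*a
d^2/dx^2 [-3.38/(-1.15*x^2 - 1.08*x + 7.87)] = (-8.9401*x^2 - 8.39592*x + 3.38*(2.3*x + 1.08)*(4.6*x + 2.16) + 61.18138)/(1.15*x^2 + 1.08*x - 7.87)^3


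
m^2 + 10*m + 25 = (m + 5)^2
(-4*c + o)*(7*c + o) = -28*c^2 + 3*c*o + o^2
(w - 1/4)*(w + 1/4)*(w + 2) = w^3 + 2*w^2 - w/16 - 1/8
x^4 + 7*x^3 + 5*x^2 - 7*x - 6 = (x - 1)*(x + 1)^2*(x + 6)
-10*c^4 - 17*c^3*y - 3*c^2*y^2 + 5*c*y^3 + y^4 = (-2*c + y)*(c + y)^2*(5*c + y)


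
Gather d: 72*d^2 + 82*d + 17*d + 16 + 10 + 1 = 72*d^2 + 99*d + 27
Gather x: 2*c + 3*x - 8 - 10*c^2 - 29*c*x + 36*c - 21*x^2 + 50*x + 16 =-10*c^2 + 38*c - 21*x^2 + x*(53 - 29*c) + 8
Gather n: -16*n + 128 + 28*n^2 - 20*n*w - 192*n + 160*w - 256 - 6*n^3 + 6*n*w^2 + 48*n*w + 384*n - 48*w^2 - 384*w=-6*n^3 + 28*n^2 + n*(6*w^2 + 28*w + 176) - 48*w^2 - 224*w - 128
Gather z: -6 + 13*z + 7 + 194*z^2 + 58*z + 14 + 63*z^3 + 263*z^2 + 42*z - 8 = 63*z^3 + 457*z^2 + 113*z + 7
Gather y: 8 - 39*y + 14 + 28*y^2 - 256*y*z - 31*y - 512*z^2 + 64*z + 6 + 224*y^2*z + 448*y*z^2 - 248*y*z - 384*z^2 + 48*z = y^2*(224*z + 28) + y*(448*z^2 - 504*z - 70) - 896*z^2 + 112*z + 28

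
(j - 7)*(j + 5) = j^2 - 2*j - 35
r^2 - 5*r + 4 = (r - 4)*(r - 1)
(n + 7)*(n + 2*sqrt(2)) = n^2 + 2*sqrt(2)*n + 7*n + 14*sqrt(2)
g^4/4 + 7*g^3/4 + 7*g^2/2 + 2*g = g*(g/4 + 1)*(g + 1)*(g + 2)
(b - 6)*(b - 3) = b^2 - 9*b + 18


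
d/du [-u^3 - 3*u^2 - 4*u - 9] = -3*u^2 - 6*u - 4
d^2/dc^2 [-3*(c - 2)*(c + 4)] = -6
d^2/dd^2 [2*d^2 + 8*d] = 4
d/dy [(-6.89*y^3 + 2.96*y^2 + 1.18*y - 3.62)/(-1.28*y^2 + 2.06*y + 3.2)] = (8.8192*y^4 - 28.3868*y^3 - 58.536*y^2 + 9.6768*y + 11.2332)/(1.6384*y^4 - 5.2736*y^3 - 3.9484*y^2 + 13.184*y + 10.24)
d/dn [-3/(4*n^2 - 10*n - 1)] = 6*(4*n - 5)/(-4*n^2 + 10*n + 1)^2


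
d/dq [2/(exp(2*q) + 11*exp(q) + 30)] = (-4*exp(q) - 22)*exp(q)/(exp(2*q) + 11*exp(q) + 30)^2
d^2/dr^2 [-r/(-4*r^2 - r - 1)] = 2*(r*(8*r + 1)^2 - (12*r + 1)*(4*r^2 + r + 1))/(4*r^2 + r + 1)^3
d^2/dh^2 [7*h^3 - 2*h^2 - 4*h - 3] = 42*h - 4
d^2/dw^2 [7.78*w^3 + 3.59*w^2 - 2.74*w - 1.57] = 46.68*w + 7.18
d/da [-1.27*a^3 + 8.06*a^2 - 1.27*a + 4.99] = -3.81*a^2 + 16.12*a - 1.27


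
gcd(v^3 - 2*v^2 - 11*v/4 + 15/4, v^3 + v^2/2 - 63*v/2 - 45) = v + 3/2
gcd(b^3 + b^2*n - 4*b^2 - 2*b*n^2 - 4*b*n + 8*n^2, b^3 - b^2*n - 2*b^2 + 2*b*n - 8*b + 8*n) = b^2 - b*n - 4*b + 4*n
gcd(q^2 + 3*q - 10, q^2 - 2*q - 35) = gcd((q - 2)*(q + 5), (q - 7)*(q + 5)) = q + 5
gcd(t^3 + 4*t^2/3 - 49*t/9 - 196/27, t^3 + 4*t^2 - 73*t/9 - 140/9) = t^2 - t - 28/9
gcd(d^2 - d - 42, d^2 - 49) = d - 7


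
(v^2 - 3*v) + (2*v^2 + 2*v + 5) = 3*v^2 - v + 5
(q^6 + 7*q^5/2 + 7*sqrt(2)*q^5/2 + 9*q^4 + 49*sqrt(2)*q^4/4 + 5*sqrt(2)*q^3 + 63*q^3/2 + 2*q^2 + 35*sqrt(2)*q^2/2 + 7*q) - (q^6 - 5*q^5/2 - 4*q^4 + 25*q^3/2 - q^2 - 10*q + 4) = 7*sqrt(2)*q^5/2 + 6*q^5 + 13*q^4 + 49*sqrt(2)*q^4/4 + 5*sqrt(2)*q^3 + 19*q^3 + 3*q^2 + 35*sqrt(2)*q^2/2 + 17*q - 4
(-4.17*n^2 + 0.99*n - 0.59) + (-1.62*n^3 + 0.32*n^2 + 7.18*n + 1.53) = -1.62*n^3 - 3.85*n^2 + 8.17*n + 0.94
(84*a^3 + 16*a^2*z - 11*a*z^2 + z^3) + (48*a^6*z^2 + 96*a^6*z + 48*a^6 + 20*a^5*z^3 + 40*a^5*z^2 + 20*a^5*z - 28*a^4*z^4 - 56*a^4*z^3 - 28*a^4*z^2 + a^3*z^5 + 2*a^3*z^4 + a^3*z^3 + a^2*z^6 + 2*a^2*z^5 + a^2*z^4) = 48*a^6*z^2 + 96*a^6*z + 48*a^6 + 20*a^5*z^3 + 40*a^5*z^2 + 20*a^5*z - 28*a^4*z^4 - 56*a^4*z^3 - 28*a^4*z^2 + a^3*z^5 + 2*a^3*z^4 + a^3*z^3 + 84*a^3 + a^2*z^6 + 2*a^2*z^5 + a^2*z^4 + 16*a^2*z - 11*a*z^2 + z^3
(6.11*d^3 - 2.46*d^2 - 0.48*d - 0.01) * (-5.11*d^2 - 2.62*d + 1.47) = -31.2221*d^5 - 3.4376*d^4 + 17.8797*d^3 - 2.3075*d^2 - 0.6794*d - 0.0147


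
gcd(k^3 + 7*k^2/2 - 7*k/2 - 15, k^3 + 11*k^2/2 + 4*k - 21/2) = k + 3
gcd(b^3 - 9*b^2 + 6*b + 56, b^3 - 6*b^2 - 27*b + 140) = b^2 - 11*b + 28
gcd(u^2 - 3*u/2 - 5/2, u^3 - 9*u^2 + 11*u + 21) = u + 1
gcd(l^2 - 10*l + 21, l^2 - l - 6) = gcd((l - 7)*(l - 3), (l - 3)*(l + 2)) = l - 3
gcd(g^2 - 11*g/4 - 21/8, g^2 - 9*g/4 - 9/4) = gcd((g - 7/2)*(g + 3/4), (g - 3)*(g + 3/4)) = g + 3/4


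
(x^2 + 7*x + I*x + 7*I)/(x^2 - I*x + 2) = (x + 7)/(x - 2*I)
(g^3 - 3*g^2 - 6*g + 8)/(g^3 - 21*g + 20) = (g + 2)/(g + 5)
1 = 1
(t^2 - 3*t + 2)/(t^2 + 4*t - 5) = (t - 2)/(t + 5)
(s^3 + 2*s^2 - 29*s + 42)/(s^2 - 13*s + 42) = (s^3 + 2*s^2 - 29*s + 42)/(s^2 - 13*s + 42)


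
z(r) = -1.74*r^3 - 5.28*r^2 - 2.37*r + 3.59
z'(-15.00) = -1018.47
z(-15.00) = 4723.64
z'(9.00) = -520.23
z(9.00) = -1713.88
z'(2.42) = -58.50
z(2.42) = -57.73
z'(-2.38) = -6.81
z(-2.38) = 2.78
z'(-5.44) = -99.40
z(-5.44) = 140.35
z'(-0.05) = -1.86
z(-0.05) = 3.70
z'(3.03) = -82.29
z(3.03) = -100.47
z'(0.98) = -17.73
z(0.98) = -5.44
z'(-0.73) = 2.56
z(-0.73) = 3.18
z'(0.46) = -8.33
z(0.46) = 1.21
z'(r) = -5.22*r^2 - 10.56*r - 2.37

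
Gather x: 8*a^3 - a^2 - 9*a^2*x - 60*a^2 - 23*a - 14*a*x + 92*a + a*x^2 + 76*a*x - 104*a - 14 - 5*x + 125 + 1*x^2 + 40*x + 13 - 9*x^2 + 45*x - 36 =8*a^3 - 61*a^2 - 35*a + x^2*(a - 8) + x*(-9*a^2 + 62*a + 80) + 88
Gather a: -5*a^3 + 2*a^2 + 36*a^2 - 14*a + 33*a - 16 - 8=-5*a^3 + 38*a^2 + 19*a - 24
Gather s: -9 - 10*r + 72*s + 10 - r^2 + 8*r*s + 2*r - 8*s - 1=-r^2 - 8*r + s*(8*r + 64)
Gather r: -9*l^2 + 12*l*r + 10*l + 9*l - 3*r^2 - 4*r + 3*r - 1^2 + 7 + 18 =-9*l^2 + 19*l - 3*r^2 + r*(12*l - 1) + 24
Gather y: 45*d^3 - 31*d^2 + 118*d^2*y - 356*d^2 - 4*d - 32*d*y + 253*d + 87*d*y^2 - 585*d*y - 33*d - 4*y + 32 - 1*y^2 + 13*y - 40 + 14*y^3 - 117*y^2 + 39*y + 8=45*d^3 - 387*d^2 + 216*d + 14*y^3 + y^2*(87*d - 118) + y*(118*d^2 - 617*d + 48)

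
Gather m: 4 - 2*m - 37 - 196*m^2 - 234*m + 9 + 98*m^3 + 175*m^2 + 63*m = 98*m^3 - 21*m^2 - 173*m - 24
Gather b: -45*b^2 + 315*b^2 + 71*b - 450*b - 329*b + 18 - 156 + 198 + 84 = 270*b^2 - 708*b + 144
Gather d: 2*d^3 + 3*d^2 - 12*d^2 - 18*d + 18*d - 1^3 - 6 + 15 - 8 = 2*d^3 - 9*d^2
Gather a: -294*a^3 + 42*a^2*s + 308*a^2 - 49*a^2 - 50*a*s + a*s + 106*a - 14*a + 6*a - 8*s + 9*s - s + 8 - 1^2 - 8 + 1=-294*a^3 + a^2*(42*s + 259) + a*(98 - 49*s)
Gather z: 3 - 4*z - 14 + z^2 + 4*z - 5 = z^2 - 16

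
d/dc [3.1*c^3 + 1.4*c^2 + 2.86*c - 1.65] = 9.3*c^2 + 2.8*c + 2.86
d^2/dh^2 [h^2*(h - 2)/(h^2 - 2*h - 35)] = 70*(h^3 + 105*h - 70)/(h^6 - 6*h^5 - 93*h^4 + 412*h^3 + 3255*h^2 - 7350*h - 42875)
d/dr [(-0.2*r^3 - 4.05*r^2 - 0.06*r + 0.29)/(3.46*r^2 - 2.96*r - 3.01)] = (-0.692*r^4 + 1.184*r^3 + 14.0016*r^2 + 22.3742*r + 1.039)/(11.9716*r^4 - 20.4832*r^3 - 12.0676*r^2 + 17.8192*r + 9.0601)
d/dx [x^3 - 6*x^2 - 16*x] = 3*x^2 - 12*x - 16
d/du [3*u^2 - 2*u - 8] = 6*u - 2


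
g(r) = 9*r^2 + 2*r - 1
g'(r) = 18*r + 2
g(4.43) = 184.48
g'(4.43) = 81.74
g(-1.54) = 17.26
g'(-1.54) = -25.72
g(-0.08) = -1.10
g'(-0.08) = 0.56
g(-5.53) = 263.17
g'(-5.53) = -97.54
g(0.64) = 3.97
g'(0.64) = 13.52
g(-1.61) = 19.11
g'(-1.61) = -26.98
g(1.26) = 15.81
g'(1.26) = 24.68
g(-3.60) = 108.44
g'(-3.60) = -62.80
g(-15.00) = 1994.00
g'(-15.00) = -268.00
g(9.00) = 746.00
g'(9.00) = 164.00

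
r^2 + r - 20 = (r - 4)*(r + 5)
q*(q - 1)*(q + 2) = q^3 + q^2 - 2*q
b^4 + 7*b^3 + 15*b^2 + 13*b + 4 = (b + 1)^3*(b + 4)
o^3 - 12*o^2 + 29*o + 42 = (o - 7)*(o - 6)*(o + 1)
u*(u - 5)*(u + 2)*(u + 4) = u^4 + u^3 - 22*u^2 - 40*u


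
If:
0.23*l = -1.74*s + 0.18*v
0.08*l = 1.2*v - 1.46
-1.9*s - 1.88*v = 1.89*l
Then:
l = -1.42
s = 0.30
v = 1.12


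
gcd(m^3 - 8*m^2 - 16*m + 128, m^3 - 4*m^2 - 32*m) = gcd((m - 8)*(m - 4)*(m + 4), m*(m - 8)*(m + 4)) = m^2 - 4*m - 32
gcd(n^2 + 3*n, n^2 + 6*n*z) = n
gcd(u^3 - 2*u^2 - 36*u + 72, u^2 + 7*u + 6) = u + 6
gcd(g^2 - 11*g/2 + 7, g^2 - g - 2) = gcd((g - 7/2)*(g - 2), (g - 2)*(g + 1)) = g - 2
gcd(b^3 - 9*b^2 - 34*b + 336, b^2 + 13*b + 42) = b + 6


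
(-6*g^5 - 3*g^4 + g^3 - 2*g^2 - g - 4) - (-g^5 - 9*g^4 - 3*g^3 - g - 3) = -5*g^5 + 6*g^4 + 4*g^3 - 2*g^2 - 1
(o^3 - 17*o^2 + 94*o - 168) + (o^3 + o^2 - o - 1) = 2*o^3 - 16*o^2 + 93*o - 169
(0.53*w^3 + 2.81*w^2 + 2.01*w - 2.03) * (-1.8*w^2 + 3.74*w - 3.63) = -0.954*w^5 - 3.0758*w^4 + 4.9675*w^3 + 0.971099999999999*w^2 - 14.8885*w + 7.3689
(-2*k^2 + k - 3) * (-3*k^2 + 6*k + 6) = 6*k^4 - 15*k^3 + 3*k^2 - 12*k - 18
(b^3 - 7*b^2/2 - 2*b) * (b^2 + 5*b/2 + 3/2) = b^5 - b^4 - 37*b^3/4 - 41*b^2/4 - 3*b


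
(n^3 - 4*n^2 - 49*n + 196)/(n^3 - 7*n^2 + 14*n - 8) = (n^2 - 49)/(n^2 - 3*n + 2)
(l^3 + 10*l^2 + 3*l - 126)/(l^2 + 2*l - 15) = (l^2 + 13*l + 42)/(l + 5)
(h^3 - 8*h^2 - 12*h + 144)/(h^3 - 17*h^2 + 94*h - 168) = (h^2 - 2*h - 24)/(h^2 - 11*h + 28)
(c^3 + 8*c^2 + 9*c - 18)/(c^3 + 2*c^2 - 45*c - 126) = (c - 1)/(c - 7)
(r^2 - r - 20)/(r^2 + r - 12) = (r - 5)/(r - 3)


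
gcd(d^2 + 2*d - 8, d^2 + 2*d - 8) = d^2 + 2*d - 8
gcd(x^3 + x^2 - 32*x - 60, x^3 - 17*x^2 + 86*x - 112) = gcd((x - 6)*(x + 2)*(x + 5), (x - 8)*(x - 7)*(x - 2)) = 1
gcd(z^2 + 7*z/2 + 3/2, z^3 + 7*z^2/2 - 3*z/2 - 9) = z + 3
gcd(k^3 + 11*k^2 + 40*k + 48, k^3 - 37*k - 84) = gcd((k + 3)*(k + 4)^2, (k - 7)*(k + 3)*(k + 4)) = k^2 + 7*k + 12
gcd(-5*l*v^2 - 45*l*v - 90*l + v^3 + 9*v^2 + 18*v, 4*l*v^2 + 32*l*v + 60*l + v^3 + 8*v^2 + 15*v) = v + 3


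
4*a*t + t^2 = t*(4*a + t)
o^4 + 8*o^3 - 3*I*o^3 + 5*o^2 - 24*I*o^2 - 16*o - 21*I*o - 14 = (o + 1)*(o + 7)*(o - 2*I)*(o - I)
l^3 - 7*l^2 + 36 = (l - 6)*(l - 3)*(l + 2)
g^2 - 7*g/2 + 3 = (g - 2)*(g - 3/2)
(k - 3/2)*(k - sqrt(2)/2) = k^2 - 3*k/2 - sqrt(2)*k/2 + 3*sqrt(2)/4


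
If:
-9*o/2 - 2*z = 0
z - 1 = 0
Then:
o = -4/9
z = 1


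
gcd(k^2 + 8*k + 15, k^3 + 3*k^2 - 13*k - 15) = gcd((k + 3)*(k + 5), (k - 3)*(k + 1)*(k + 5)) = k + 5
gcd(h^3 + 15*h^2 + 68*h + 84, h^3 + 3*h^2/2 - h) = h + 2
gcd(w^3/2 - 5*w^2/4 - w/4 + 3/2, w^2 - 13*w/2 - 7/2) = 1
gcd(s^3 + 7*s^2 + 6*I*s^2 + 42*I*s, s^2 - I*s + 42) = s + 6*I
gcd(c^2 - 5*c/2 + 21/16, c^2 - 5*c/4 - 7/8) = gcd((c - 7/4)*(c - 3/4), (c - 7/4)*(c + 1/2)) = c - 7/4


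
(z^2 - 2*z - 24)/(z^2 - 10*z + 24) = (z + 4)/(z - 4)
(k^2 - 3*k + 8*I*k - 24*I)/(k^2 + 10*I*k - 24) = (k^2 + k*(-3 + 8*I) - 24*I)/(k^2 + 10*I*k - 24)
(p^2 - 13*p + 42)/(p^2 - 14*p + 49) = (p - 6)/(p - 7)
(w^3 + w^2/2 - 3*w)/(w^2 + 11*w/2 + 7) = w*(2*w - 3)/(2*w + 7)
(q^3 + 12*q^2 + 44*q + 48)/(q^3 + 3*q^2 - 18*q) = (q^2 + 6*q + 8)/(q*(q - 3))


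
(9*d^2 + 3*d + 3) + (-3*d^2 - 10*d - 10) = 6*d^2 - 7*d - 7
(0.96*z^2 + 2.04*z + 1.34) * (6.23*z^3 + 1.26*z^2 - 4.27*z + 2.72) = 5.9808*z^5 + 13.9188*z^4 + 6.8194*z^3 - 4.4112*z^2 - 0.172999999999999*z + 3.6448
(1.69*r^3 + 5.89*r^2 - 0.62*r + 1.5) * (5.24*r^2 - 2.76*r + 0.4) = 8.8556*r^5 + 26.1992*r^4 - 18.8292*r^3 + 11.9272*r^2 - 4.388*r + 0.6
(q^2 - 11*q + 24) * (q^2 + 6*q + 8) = q^4 - 5*q^3 - 34*q^2 + 56*q + 192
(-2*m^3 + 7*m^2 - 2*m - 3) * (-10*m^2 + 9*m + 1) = 20*m^5 - 88*m^4 + 81*m^3 + 19*m^2 - 29*m - 3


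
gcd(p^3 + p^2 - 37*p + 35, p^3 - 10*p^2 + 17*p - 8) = p - 1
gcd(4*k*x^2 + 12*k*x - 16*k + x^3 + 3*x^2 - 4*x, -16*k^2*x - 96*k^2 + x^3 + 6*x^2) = 4*k + x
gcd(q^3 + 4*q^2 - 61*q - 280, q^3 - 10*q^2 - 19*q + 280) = q^2 - 3*q - 40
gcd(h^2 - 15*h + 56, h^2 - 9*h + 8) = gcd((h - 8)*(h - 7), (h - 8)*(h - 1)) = h - 8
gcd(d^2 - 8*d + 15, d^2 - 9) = d - 3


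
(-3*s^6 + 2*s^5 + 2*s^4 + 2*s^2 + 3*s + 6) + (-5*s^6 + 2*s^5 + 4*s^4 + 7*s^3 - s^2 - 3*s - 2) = -8*s^6 + 4*s^5 + 6*s^4 + 7*s^3 + s^2 + 4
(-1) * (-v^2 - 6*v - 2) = v^2 + 6*v + 2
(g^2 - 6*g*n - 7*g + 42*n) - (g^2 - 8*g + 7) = -6*g*n + g + 42*n - 7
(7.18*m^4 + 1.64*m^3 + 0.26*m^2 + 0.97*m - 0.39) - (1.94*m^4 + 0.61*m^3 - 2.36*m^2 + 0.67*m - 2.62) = 5.24*m^4 + 1.03*m^3 + 2.62*m^2 + 0.3*m + 2.23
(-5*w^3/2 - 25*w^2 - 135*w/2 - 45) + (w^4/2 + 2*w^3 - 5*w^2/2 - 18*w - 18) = w^4/2 - w^3/2 - 55*w^2/2 - 171*w/2 - 63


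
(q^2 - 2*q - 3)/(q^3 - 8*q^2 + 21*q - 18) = (q + 1)/(q^2 - 5*q + 6)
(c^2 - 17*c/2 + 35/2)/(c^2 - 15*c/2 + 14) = (c - 5)/(c - 4)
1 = 1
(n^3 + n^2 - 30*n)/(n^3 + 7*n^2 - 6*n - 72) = n*(n - 5)/(n^2 + n - 12)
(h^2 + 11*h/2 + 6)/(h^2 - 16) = (h + 3/2)/(h - 4)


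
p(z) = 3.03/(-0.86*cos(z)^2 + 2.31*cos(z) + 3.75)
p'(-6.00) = 0.02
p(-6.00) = 0.59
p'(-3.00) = -4.46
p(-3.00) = 4.89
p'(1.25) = 0.26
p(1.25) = 0.69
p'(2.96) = 5.25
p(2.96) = 4.69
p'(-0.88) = -0.12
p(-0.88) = 0.62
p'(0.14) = 0.01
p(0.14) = 0.58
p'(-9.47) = 1.62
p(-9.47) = 5.19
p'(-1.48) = -0.42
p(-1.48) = 0.77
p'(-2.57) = -4.28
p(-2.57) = 2.53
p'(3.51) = -5.96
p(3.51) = 3.58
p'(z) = 3.03*(-1.72*sin(z)*cos(z) + 2.31*sin(z))/(-0.86*cos(z)^2 + 2.31*cos(z) + 3.75)^2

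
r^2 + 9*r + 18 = (r + 3)*(r + 6)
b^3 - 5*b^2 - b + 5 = (b - 5)*(b - 1)*(b + 1)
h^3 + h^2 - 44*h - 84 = (h - 7)*(h + 2)*(h + 6)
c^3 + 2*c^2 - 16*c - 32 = (c - 4)*(c + 2)*(c + 4)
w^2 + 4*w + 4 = (w + 2)^2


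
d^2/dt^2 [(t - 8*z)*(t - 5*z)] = 2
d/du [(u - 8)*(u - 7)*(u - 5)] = 3*u^2 - 40*u + 131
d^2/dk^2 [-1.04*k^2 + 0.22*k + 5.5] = -2.08000000000000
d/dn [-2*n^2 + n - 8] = 1 - 4*n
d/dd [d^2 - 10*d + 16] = 2*d - 10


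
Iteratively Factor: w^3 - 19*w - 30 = (w + 2)*(w^2 - 2*w - 15) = (w - 5)*(w + 2)*(w + 3)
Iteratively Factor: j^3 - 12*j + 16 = (j + 4)*(j^2 - 4*j + 4) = (j - 2)*(j + 4)*(j - 2)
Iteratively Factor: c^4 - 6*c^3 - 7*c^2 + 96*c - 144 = (c - 3)*(c^3 - 3*c^2 - 16*c + 48) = (c - 4)*(c - 3)*(c^2 + c - 12) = (c - 4)*(c - 3)^2*(c + 4)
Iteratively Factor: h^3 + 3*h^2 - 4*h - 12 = (h + 2)*(h^2 + h - 6) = (h + 2)*(h + 3)*(h - 2)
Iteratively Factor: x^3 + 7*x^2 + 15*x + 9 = (x + 3)*(x^2 + 4*x + 3) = (x + 3)^2*(x + 1)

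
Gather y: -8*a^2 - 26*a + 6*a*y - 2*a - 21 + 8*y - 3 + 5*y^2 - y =-8*a^2 - 28*a + 5*y^2 + y*(6*a + 7) - 24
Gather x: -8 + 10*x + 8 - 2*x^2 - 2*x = -2*x^2 + 8*x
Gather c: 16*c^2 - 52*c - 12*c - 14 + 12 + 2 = 16*c^2 - 64*c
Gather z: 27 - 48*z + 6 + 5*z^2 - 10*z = 5*z^2 - 58*z + 33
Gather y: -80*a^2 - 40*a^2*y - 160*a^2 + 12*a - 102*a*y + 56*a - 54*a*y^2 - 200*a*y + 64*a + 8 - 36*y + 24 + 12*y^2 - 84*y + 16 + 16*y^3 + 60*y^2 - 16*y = -240*a^2 + 132*a + 16*y^3 + y^2*(72 - 54*a) + y*(-40*a^2 - 302*a - 136) + 48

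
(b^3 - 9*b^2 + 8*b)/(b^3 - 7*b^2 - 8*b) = (b - 1)/(b + 1)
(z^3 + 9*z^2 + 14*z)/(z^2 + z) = (z^2 + 9*z + 14)/(z + 1)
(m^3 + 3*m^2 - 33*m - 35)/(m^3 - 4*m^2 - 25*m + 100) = (m^2 + 8*m + 7)/(m^2 + m - 20)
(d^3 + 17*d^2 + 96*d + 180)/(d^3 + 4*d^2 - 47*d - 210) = (d + 6)/(d - 7)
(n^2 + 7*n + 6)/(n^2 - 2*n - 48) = (n + 1)/(n - 8)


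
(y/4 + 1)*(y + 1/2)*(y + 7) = y^3/4 + 23*y^2/8 + 67*y/8 + 7/2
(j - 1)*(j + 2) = j^2 + j - 2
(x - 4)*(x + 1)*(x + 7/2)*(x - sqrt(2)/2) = x^4 - sqrt(2)*x^3/2 + x^3/2 - 29*x^2/2 - sqrt(2)*x^2/4 - 14*x + 29*sqrt(2)*x/4 + 7*sqrt(2)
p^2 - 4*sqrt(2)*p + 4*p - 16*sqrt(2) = (p + 4)*(p - 4*sqrt(2))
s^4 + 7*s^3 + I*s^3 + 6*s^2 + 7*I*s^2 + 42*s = s*(s + 7)*(s - 2*I)*(s + 3*I)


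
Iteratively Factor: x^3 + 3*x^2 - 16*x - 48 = (x + 3)*(x^2 - 16) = (x - 4)*(x + 3)*(x + 4)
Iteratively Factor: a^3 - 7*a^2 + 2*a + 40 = (a + 2)*(a^2 - 9*a + 20) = (a - 4)*(a + 2)*(a - 5)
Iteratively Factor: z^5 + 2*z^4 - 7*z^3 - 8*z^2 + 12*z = (z)*(z^4 + 2*z^3 - 7*z^2 - 8*z + 12) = z*(z - 1)*(z^3 + 3*z^2 - 4*z - 12) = z*(z - 1)*(z + 2)*(z^2 + z - 6) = z*(z - 2)*(z - 1)*(z + 2)*(z + 3)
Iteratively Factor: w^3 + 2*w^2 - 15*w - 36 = (w + 3)*(w^2 - w - 12) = (w + 3)^2*(w - 4)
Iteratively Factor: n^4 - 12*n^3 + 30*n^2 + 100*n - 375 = (n - 5)*(n^3 - 7*n^2 - 5*n + 75) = (n - 5)*(n + 3)*(n^2 - 10*n + 25) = (n - 5)^2*(n + 3)*(n - 5)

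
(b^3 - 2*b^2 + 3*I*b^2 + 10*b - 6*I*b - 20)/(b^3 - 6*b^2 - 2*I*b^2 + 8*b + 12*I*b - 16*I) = (b + 5*I)/(b - 4)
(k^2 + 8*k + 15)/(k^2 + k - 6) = (k + 5)/(k - 2)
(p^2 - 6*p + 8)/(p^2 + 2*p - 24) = (p - 2)/(p + 6)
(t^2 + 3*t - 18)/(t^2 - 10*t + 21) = (t + 6)/(t - 7)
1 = 1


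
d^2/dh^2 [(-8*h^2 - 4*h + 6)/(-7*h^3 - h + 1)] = 4*(196*h^6 + 294*h^5 - 966*h^4 + 182*h^3 + 21*h^2 - 63*h + 3)/(343*h^9 + 147*h^7 - 147*h^6 + 21*h^5 - 42*h^4 + 22*h^3 - 3*h^2 + 3*h - 1)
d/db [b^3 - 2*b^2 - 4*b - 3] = 3*b^2 - 4*b - 4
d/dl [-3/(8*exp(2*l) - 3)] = 48*exp(2*l)/(8*exp(2*l) - 3)^2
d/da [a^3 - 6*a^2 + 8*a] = 3*a^2 - 12*a + 8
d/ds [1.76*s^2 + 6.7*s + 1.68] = 3.52*s + 6.7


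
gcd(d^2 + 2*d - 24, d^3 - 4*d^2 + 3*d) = 1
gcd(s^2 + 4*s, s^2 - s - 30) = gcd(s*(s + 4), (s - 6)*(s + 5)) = 1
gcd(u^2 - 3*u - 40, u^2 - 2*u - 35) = u + 5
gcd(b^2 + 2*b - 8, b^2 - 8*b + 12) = b - 2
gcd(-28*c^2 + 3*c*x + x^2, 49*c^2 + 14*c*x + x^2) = 7*c + x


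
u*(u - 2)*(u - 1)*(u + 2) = u^4 - u^3 - 4*u^2 + 4*u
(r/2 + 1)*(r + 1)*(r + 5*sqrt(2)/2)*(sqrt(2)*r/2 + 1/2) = sqrt(2)*r^4/4 + 3*sqrt(2)*r^3/4 + 3*r^3/2 + 9*sqrt(2)*r^2/8 + 9*r^2/2 + 15*sqrt(2)*r/8 + 3*r + 5*sqrt(2)/4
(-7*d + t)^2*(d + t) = 49*d^3 + 35*d^2*t - 13*d*t^2 + t^3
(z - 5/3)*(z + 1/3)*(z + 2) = z^3 + 2*z^2/3 - 29*z/9 - 10/9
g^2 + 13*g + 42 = (g + 6)*(g + 7)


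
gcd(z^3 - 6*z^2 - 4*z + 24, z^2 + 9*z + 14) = z + 2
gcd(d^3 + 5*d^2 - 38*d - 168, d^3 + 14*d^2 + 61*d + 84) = d^2 + 11*d + 28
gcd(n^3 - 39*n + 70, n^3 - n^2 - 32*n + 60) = n^2 - 7*n + 10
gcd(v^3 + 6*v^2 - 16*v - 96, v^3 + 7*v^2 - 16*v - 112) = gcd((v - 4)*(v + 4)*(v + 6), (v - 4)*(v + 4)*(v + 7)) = v^2 - 16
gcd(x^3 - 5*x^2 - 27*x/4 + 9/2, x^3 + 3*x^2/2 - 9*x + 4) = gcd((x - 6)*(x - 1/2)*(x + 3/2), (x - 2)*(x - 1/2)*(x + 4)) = x - 1/2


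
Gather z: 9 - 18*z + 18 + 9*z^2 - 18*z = 9*z^2 - 36*z + 27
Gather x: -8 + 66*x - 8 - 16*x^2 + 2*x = -16*x^2 + 68*x - 16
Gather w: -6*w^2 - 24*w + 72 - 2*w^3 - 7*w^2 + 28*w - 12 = -2*w^3 - 13*w^2 + 4*w + 60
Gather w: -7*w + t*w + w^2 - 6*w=w^2 + w*(t - 13)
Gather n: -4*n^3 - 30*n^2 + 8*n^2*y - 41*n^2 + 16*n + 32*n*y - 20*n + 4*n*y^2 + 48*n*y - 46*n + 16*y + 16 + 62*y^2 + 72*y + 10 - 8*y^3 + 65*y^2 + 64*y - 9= -4*n^3 + n^2*(8*y - 71) + n*(4*y^2 + 80*y - 50) - 8*y^3 + 127*y^2 + 152*y + 17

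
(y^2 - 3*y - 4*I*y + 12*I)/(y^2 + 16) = (y - 3)/(y + 4*I)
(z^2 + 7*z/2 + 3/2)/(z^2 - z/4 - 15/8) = 4*(2*z^2 + 7*z + 3)/(8*z^2 - 2*z - 15)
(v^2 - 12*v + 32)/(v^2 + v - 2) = (v^2 - 12*v + 32)/(v^2 + v - 2)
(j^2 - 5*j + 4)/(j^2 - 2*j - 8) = (j - 1)/(j + 2)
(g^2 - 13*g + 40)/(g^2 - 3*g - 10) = (g - 8)/(g + 2)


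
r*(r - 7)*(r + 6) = r^3 - r^2 - 42*r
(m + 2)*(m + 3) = m^2 + 5*m + 6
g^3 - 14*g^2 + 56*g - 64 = (g - 8)*(g - 4)*(g - 2)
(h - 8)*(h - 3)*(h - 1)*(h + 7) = h^4 - 5*h^3 - 49*h^2 + 221*h - 168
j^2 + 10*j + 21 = (j + 3)*(j + 7)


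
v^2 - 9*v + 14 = (v - 7)*(v - 2)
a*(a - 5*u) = a^2 - 5*a*u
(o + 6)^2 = o^2 + 12*o + 36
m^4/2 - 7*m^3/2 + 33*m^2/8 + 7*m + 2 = (m/2 + 1/4)*(m - 4)^2*(m + 1/2)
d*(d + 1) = d^2 + d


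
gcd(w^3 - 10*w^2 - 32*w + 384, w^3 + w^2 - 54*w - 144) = w^2 - 2*w - 48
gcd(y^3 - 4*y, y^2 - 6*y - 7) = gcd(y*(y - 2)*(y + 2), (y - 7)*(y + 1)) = 1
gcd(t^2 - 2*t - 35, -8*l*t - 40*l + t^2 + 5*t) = t + 5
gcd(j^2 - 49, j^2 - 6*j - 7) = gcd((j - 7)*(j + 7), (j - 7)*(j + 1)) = j - 7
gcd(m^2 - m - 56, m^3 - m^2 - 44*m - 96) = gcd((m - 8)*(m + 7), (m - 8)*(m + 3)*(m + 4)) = m - 8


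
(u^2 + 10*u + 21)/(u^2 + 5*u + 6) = (u + 7)/(u + 2)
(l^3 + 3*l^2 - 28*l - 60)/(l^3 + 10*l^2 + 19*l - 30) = (l^2 - 3*l - 10)/(l^2 + 4*l - 5)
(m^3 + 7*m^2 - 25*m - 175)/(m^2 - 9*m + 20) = (m^2 + 12*m + 35)/(m - 4)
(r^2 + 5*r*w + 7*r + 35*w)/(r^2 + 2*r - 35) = (r + 5*w)/(r - 5)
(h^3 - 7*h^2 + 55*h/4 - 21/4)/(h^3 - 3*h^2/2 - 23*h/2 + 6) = (h^2 - 13*h/2 + 21/2)/(h^2 - h - 12)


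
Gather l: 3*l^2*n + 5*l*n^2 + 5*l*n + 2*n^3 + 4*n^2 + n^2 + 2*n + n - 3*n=3*l^2*n + l*(5*n^2 + 5*n) + 2*n^3 + 5*n^2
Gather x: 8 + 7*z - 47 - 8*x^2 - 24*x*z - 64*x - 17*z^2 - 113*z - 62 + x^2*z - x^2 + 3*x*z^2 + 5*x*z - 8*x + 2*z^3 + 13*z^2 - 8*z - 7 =x^2*(z - 9) + x*(3*z^2 - 19*z - 72) + 2*z^3 - 4*z^2 - 114*z - 108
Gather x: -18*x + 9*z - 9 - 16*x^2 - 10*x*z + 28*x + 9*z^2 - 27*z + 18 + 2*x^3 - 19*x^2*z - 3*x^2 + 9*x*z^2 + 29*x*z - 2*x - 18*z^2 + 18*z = 2*x^3 + x^2*(-19*z - 19) + x*(9*z^2 + 19*z + 8) - 9*z^2 + 9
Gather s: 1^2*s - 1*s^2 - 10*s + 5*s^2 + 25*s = 4*s^2 + 16*s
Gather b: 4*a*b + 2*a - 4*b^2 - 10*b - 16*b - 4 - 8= 2*a - 4*b^2 + b*(4*a - 26) - 12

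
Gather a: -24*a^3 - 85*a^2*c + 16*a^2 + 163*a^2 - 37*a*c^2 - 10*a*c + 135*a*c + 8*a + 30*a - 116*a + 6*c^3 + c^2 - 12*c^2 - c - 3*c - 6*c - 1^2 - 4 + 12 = -24*a^3 + a^2*(179 - 85*c) + a*(-37*c^2 + 125*c - 78) + 6*c^3 - 11*c^2 - 10*c + 7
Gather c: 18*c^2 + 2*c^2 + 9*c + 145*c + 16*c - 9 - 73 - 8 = 20*c^2 + 170*c - 90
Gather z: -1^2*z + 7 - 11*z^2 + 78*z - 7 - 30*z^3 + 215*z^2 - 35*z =-30*z^3 + 204*z^2 + 42*z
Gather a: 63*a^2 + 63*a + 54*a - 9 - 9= 63*a^2 + 117*a - 18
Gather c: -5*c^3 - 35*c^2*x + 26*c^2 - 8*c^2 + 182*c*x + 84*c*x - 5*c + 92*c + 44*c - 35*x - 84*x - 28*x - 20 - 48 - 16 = -5*c^3 + c^2*(18 - 35*x) + c*(266*x + 131) - 147*x - 84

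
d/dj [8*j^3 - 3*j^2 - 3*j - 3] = 24*j^2 - 6*j - 3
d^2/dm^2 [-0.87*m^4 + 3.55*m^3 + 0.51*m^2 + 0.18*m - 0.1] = -10.44*m^2 + 21.3*m + 1.02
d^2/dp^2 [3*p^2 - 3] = 6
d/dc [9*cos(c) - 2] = -9*sin(c)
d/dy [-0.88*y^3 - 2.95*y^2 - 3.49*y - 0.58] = -2.64*y^2 - 5.9*y - 3.49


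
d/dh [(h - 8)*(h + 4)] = 2*h - 4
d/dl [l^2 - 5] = 2*l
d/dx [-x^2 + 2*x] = 2 - 2*x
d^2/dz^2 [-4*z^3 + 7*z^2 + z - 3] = 14 - 24*z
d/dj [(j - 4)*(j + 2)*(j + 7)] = 3*j^2 + 10*j - 22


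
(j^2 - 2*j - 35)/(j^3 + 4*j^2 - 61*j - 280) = (j - 7)/(j^2 - j - 56)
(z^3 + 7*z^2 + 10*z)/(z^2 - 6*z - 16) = z*(z + 5)/(z - 8)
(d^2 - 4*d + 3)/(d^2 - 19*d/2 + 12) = 2*(d^2 - 4*d + 3)/(2*d^2 - 19*d + 24)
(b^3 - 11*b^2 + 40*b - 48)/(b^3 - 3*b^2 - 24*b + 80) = (b - 3)/(b + 5)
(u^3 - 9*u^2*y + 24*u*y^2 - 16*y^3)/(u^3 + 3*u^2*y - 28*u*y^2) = (u^2 - 5*u*y + 4*y^2)/(u*(u + 7*y))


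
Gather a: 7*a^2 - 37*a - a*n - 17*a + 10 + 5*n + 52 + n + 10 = 7*a^2 + a*(-n - 54) + 6*n + 72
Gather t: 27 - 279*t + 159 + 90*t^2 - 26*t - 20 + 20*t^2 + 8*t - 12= 110*t^2 - 297*t + 154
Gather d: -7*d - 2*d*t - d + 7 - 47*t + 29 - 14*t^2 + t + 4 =d*(-2*t - 8) - 14*t^2 - 46*t + 40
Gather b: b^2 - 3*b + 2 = b^2 - 3*b + 2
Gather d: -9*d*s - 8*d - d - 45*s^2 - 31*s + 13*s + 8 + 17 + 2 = d*(-9*s - 9) - 45*s^2 - 18*s + 27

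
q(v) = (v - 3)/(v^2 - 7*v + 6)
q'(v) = (7 - 2*v)*(v - 3)/(v^2 - 7*v + 6)^2 + 1/(v^2 - 7*v + 6) = (v^2 - 7*v - (v - 3)*(2*v - 7) + 6)/(v^2 - 7*v + 6)^2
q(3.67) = -0.11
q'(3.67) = -0.17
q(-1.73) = -0.22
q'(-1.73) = -0.06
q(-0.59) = -0.34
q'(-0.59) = -0.17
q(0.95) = -8.12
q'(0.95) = -160.02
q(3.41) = -0.07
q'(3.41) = -0.16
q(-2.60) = -0.18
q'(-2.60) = -0.04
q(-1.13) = -0.27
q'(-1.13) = -0.10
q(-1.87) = -0.22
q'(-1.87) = -0.06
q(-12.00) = -0.06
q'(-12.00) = 0.00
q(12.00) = 0.14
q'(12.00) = -0.02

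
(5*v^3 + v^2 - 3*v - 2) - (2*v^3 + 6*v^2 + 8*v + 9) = 3*v^3 - 5*v^2 - 11*v - 11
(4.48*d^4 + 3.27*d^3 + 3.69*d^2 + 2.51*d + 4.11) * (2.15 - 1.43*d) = -6.4064*d^5 + 4.9559*d^4 + 1.7538*d^3 + 4.3442*d^2 - 0.4808*d + 8.8365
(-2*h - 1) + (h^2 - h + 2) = h^2 - 3*h + 1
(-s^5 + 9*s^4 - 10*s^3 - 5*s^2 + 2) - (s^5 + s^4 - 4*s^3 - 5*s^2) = -2*s^5 + 8*s^4 - 6*s^3 + 2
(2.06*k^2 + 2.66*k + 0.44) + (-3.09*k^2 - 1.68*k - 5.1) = -1.03*k^2 + 0.98*k - 4.66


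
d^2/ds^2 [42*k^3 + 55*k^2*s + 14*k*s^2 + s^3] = 28*k + 6*s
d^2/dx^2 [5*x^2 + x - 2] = 10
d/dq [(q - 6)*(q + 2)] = 2*q - 4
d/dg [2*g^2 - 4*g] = 4*g - 4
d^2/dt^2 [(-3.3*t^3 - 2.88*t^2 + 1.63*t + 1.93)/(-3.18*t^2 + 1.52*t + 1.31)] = (-2.8421709430404e-14*t^4 + 37.618032*t^3 - 5.69080799999999*t^2 + 49.210344*t - 8.622084)/(32.157432*t^6 - 46.112544*t^5 - 17.700516*t^4 + 34.480288*t^3 + 7.291722*t^2 - 7.825416*t - 2.248091)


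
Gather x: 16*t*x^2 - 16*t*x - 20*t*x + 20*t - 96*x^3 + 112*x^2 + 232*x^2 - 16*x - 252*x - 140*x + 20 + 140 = 20*t - 96*x^3 + x^2*(16*t + 344) + x*(-36*t - 408) + 160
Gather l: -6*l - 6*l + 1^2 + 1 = 2 - 12*l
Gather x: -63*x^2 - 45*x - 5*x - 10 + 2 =-63*x^2 - 50*x - 8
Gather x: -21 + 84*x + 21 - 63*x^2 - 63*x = -63*x^2 + 21*x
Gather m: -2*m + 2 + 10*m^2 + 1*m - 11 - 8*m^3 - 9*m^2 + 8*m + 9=-8*m^3 + m^2 + 7*m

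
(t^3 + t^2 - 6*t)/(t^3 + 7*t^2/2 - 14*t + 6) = 2*t*(t + 3)/(2*t^2 + 11*t - 6)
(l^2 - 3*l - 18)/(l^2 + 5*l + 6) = (l - 6)/(l + 2)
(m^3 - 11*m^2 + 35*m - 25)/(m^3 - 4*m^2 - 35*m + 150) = (m - 1)/(m + 6)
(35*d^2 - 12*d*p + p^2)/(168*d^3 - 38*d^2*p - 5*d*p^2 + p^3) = (-5*d + p)/(-24*d^2 + 2*d*p + p^2)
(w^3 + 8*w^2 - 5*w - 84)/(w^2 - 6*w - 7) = (-w^3 - 8*w^2 + 5*w + 84)/(-w^2 + 6*w + 7)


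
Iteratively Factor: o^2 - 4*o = (o)*(o - 4)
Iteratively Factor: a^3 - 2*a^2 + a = (a - 1)*(a^2 - a) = (a - 1)^2*(a)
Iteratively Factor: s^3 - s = (s - 1)*(s^2 + s) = s*(s - 1)*(s + 1)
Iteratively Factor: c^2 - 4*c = (c - 4)*(c)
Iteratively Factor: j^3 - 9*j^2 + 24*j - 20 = (j - 5)*(j^2 - 4*j + 4) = (j - 5)*(j - 2)*(j - 2)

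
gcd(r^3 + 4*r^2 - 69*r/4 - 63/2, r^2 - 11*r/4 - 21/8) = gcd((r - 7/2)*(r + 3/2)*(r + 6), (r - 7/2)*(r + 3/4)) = r - 7/2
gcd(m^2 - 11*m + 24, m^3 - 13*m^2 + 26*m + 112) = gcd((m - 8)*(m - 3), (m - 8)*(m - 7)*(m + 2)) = m - 8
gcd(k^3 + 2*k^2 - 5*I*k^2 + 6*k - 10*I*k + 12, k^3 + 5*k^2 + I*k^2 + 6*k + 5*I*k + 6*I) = k^2 + k*(2 + I) + 2*I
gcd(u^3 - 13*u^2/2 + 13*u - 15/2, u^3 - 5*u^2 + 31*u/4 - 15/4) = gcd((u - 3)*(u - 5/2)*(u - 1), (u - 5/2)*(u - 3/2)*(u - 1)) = u^2 - 7*u/2 + 5/2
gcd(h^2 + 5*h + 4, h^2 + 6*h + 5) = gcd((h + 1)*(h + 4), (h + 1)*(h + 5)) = h + 1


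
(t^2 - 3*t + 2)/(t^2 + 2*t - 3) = (t - 2)/(t + 3)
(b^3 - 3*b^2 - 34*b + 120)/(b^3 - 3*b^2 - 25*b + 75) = (b^2 + 2*b - 24)/(b^2 + 2*b - 15)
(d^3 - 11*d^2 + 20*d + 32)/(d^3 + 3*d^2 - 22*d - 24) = (d - 8)/(d + 6)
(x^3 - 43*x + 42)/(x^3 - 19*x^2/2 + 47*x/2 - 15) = 2*(x + 7)/(2*x - 5)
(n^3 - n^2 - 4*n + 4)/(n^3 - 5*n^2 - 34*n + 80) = (n^2 + n - 2)/(n^2 - 3*n - 40)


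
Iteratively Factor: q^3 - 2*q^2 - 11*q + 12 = (q - 1)*(q^2 - q - 12) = (q - 4)*(q - 1)*(q + 3)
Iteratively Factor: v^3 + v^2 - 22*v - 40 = (v - 5)*(v^2 + 6*v + 8) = (v - 5)*(v + 2)*(v + 4)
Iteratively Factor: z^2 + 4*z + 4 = (z + 2)*(z + 2)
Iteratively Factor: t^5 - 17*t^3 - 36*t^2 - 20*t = (t - 5)*(t^4 + 5*t^3 + 8*t^2 + 4*t) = (t - 5)*(t + 2)*(t^3 + 3*t^2 + 2*t) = (t - 5)*(t + 2)^2*(t^2 + t) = (t - 5)*(t + 1)*(t + 2)^2*(t)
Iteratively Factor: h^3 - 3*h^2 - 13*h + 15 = (h + 3)*(h^2 - 6*h + 5) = (h - 1)*(h + 3)*(h - 5)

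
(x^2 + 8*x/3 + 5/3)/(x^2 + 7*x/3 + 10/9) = 3*(x + 1)/(3*x + 2)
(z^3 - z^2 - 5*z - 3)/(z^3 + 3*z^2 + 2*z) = (z^2 - 2*z - 3)/(z*(z + 2))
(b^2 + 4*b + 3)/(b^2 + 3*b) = (b + 1)/b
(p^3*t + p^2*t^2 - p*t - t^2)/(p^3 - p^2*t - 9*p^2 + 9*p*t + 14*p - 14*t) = t*(p^3 + p^2*t - p - t)/(p^3 - p^2*t - 9*p^2 + 9*p*t + 14*p - 14*t)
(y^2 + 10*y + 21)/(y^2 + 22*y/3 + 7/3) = 3*(y + 3)/(3*y + 1)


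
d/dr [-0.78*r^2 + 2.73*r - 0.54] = 2.73 - 1.56*r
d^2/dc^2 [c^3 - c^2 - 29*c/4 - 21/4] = 6*c - 2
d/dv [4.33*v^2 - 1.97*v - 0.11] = 8.66*v - 1.97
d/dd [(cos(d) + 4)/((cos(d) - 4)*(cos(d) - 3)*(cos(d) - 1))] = 2*(cos(d)^3 + 2*cos(d)^2 - 32*cos(d) + 44)*sin(d)/((cos(d) - 4)^2*(cos(d) - 3)^2*(cos(d) - 1)^2)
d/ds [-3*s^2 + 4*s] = 4 - 6*s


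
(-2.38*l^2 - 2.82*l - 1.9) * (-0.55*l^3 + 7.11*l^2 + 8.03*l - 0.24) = 1.309*l^5 - 15.3708*l^4 - 38.1166*l^3 - 35.5824*l^2 - 14.5802*l + 0.456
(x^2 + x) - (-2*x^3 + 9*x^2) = 2*x^3 - 8*x^2 + x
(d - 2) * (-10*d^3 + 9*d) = -10*d^4 + 20*d^3 + 9*d^2 - 18*d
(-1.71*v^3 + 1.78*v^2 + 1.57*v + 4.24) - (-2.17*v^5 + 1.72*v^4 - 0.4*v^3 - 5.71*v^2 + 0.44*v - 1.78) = 2.17*v^5 - 1.72*v^4 - 1.31*v^3 + 7.49*v^2 + 1.13*v + 6.02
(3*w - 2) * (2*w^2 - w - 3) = 6*w^3 - 7*w^2 - 7*w + 6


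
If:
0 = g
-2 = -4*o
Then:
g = 0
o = 1/2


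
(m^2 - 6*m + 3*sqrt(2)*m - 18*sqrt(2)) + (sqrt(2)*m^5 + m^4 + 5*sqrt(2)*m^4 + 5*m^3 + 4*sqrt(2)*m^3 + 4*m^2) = sqrt(2)*m^5 + m^4 + 5*sqrt(2)*m^4 + 5*m^3 + 4*sqrt(2)*m^3 + 5*m^2 - 6*m + 3*sqrt(2)*m - 18*sqrt(2)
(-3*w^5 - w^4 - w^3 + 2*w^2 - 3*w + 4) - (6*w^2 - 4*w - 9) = -3*w^5 - w^4 - w^3 - 4*w^2 + w + 13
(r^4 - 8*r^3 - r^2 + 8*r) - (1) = r^4 - 8*r^3 - r^2 + 8*r - 1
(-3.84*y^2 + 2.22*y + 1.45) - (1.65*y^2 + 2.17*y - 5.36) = -5.49*y^2 + 0.0500000000000003*y + 6.81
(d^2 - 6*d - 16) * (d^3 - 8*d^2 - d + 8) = d^5 - 14*d^4 + 31*d^3 + 142*d^2 - 32*d - 128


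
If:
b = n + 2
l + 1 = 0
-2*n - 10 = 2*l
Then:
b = -2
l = -1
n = -4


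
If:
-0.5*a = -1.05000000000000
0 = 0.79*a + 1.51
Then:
No Solution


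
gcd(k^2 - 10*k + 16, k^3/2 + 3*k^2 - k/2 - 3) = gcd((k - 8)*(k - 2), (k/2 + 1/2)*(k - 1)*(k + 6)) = 1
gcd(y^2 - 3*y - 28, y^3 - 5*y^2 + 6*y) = 1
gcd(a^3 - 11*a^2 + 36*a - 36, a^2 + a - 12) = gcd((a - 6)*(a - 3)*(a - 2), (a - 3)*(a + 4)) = a - 3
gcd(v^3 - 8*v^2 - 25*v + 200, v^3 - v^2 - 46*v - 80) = v^2 - 3*v - 40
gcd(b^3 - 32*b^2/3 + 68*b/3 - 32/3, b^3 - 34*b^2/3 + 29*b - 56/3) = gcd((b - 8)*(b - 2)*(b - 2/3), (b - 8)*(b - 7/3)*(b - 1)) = b - 8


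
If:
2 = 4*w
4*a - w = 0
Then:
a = 1/8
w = 1/2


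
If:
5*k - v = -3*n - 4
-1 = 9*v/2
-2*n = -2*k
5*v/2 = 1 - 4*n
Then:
No Solution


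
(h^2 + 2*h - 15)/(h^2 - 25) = (h - 3)/(h - 5)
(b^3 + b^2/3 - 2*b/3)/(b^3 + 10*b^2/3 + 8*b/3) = (3*b^2 + b - 2)/(3*b^2 + 10*b + 8)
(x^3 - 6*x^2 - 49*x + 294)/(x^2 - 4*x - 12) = (x^2 - 49)/(x + 2)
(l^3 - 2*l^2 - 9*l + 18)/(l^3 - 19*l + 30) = (l + 3)/(l + 5)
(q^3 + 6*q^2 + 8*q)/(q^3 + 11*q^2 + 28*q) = (q + 2)/(q + 7)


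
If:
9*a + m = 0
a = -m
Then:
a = 0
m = 0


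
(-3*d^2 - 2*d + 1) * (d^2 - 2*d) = -3*d^4 + 4*d^3 + 5*d^2 - 2*d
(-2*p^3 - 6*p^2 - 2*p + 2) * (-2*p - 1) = 4*p^4 + 14*p^3 + 10*p^2 - 2*p - 2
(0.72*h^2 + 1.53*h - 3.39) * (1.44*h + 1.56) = 1.0368*h^3 + 3.3264*h^2 - 2.4948*h - 5.2884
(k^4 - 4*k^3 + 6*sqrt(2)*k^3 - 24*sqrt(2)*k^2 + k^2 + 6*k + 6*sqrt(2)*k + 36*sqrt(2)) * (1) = k^4 - 4*k^3 + 6*sqrt(2)*k^3 - 24*sqrt(2)*k^2 + k^2 + 6*k + 6*sqrt(2)*k + 36*sqrt(2)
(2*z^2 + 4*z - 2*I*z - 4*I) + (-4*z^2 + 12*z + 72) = -2*z^2 + 16*z - 2*I*z + 72 - 4*I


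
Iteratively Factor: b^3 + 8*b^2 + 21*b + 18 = (b + 3)*(b^2 + 5*b + 6) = (b + 3)^2*(b + 2)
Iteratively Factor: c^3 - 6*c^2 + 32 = (c - 4)*(c^2 - 2*c - 8) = (c - 4)*(c + 2)*(c - 4)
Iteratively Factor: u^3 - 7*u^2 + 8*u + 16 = (u + 1)*(u^2 - 8*u + 16) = (u - 4)*(u + 1)*(u - 4)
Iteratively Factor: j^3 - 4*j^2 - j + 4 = (j - 4)*(j^2 - 1) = (j - 4)*(j - 1)*(j + 1)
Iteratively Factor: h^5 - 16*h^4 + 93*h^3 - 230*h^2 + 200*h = (h)*(h^4 - 16*h^3 + 93*h^2 - 230*h + 200) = h*(h - 4)*(h^3 - 12*h^2 + 45*h - 50) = h*(h - 5)*(h - 4)*(h^2 - 7*h + 10) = h*(h - 5)^2*(h - 4)*(h - 2)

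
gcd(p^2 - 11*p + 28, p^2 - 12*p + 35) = p - 7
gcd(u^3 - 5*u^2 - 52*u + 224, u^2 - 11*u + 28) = u - 4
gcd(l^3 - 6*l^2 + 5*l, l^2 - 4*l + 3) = l - 1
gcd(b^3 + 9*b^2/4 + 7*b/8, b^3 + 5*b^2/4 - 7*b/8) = b^2 + 7*b/4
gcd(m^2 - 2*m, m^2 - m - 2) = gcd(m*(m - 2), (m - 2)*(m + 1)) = m - 2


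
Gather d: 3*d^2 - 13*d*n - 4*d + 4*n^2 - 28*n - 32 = 3*d^2 + d*(-13*n - 4) + 4*n^2 - 28*n - 32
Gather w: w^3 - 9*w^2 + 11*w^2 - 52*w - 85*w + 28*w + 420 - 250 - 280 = w^3 + 2*w^2 - 109*w - 110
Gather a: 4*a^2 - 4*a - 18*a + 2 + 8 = 4*a^2 - 22*a + 10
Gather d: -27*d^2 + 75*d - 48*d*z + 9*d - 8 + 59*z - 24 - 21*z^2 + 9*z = -27*d^2 + d*(84 - 48*z) - 21*z^2 + 68*z - 32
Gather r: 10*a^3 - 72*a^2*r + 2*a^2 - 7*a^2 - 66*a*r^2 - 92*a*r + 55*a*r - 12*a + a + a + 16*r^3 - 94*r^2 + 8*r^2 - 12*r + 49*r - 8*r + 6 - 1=10*a^3 - 5*a^2 - 10*a + 16*r^3 + r^2*(-66*a - 86) + r*(-72*a^2 - 37*a + 29) + 5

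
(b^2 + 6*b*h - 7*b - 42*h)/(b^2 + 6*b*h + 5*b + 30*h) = (b - 7)/(b + 5)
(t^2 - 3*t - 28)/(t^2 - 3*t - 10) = (-t^2 + 3*t + 28)/(-t^2 + 3*t + 10)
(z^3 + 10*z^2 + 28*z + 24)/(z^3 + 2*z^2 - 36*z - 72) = (z + 2)/(z - 6)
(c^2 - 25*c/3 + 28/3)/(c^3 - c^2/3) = (3*c^2 - 25*c + 28)/(c^2*(3*c - 1))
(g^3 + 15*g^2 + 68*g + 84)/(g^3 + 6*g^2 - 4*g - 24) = (g + 7)/(g - 2)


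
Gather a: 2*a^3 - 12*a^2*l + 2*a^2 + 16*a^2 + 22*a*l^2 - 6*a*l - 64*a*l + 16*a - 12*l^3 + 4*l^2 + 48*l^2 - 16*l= 2*a^3 + a^2*(18 - 12*l) + a*(22*l^2 - 70*l + 16) - 12*l^3 + 52*l^2 - 16*l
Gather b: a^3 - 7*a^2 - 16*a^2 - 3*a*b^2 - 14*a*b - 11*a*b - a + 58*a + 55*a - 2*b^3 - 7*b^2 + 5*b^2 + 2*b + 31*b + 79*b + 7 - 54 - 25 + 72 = a^3 - 23*a^2 + 112*a - 2*b^3 + b^2*(-3*a - 2) + b*(112 - 25*a)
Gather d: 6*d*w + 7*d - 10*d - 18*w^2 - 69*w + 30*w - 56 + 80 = d*(6*w - 3) - 18*w^2 - 39*w + 24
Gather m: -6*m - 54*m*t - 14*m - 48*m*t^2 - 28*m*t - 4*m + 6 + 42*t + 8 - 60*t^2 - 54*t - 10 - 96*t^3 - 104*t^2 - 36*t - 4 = m*(-48*t^2 - 82*t - 24) - 96*t^3 - 164*t^2 - 48*t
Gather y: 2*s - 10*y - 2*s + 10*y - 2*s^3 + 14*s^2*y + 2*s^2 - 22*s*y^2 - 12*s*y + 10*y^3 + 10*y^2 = -2*s^3 + 2*s^2 + 10*y^3 + y^2*(10 - 22*s) + y*(14*s^2 - 12*s)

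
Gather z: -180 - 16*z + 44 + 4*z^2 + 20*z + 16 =4*z^2 + 4*z - 120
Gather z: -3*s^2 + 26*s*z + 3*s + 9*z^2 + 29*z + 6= -3*s^2 + 3*s + 9*z^2 + z*(26*s + 29) + 6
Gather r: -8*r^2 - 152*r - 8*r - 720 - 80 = -8*r^2 - 160*r - 800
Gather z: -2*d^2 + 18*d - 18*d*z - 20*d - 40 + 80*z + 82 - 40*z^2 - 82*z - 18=-2*d^2 - 2*d - 40*z^2 + z*(-18*d - 2) + 24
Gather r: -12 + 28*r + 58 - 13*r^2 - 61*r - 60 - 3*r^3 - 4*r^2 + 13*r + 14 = -3*r^3 - 17*r^2 - 20*r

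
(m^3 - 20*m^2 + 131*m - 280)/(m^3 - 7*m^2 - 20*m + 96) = (m^2 - 12*m + 35)/(m^2 + m - 12)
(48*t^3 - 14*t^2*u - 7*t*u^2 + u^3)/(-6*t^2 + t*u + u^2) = -8*t + u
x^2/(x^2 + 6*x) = x/(x + 6)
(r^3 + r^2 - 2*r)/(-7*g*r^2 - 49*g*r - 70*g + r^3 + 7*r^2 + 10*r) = r*(r - 1)/(-7*g*r - 35*g + r^2 + 5*r)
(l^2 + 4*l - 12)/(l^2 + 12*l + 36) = (l - 2)/(l + 6)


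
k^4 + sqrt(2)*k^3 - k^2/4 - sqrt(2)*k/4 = k*(k - 1/2)*(k + 1/2)*(k + sqrt(2))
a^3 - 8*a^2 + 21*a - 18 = (a - 3)^2*(a - 2)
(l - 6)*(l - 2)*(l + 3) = l^3 - 5*l^2 - 12*l + 36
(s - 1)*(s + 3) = s^2 + 2*s - 3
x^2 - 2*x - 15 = (x - 5)*(x + 3)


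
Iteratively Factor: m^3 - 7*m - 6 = (m + 2)*(m^2 - 2*m - 3) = (m + 1)*(m + 2)*(m - 3)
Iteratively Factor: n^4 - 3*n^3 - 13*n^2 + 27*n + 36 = (n + 1)*(n^3 - 4*n^2 - 9*n + 36) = (n - 4)*(n + 1)*(n^2 - 9) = (n - 4)*(n - 3)*(n + 1)*(n + 3)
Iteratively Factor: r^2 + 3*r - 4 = (r - 1)*(r + 4)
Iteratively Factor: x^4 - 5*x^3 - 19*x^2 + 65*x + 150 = (x + 3)*(x^3 - 8*x^2 + 5*x + 50) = (x + 2)*(x + 3)*(x^2 - 10*x + 25) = (x - 5)*(x + 2)*(x + 3)*(x - 5)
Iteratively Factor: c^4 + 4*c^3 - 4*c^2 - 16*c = (c)*(c^3 + 4*c^2 - 4*c - 16) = c*(c + 2)*(c^2 + 2*c - 8) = c*(c - 2)*(c + 2)*(c + 4)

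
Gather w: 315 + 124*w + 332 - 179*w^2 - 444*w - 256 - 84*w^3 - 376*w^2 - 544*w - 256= -84*w^3 - 555*w^2 - 864*w + 135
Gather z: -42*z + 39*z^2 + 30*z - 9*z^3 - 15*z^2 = -9*z^3 + 24*z^2 - 12*z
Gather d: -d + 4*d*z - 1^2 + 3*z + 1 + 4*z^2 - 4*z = d*(4*z - 1) + 4*z^2 - z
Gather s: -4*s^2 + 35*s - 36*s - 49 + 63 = -4*s^2 - s + 14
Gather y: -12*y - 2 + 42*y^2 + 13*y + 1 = 42*y^2 + y - 1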